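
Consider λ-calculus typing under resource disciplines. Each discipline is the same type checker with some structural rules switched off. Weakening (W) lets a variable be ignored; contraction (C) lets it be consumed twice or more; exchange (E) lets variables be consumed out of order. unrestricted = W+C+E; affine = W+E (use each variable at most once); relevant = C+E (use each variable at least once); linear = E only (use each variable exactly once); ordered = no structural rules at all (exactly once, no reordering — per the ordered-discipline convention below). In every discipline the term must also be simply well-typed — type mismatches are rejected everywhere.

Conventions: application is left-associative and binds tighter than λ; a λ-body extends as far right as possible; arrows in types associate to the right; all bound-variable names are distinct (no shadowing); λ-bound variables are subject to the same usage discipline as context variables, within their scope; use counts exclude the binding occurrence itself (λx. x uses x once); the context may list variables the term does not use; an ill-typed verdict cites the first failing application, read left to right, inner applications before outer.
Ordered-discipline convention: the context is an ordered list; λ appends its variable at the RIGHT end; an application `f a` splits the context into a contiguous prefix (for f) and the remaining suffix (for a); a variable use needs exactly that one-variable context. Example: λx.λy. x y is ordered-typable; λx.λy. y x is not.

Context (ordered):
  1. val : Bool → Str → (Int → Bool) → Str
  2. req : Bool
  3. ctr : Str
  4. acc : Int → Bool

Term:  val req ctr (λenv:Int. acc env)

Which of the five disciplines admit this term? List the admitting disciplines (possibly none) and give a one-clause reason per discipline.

admitted in: ordered, linear, affine, relevant, unrestricted
use counts: val=1; req=1; ctr=1; acc=1; env (λ-bound)=1
uses in reading order: val, req, ctr, acc, env
typing: well-typed at Str
ordered: ✓ — one use each (val, req, ctr, acc, env); ordered split holds
linear: ✓ — each of val, req, ctr, acc, env used exactly once
affine: ✓ — at most one use each (val, req, ctr, acc, env)
relevant: ✓ — at least one use each (val, req, ctr, acc, env)
unrestricted: ✓ — typability at Str is all that's needed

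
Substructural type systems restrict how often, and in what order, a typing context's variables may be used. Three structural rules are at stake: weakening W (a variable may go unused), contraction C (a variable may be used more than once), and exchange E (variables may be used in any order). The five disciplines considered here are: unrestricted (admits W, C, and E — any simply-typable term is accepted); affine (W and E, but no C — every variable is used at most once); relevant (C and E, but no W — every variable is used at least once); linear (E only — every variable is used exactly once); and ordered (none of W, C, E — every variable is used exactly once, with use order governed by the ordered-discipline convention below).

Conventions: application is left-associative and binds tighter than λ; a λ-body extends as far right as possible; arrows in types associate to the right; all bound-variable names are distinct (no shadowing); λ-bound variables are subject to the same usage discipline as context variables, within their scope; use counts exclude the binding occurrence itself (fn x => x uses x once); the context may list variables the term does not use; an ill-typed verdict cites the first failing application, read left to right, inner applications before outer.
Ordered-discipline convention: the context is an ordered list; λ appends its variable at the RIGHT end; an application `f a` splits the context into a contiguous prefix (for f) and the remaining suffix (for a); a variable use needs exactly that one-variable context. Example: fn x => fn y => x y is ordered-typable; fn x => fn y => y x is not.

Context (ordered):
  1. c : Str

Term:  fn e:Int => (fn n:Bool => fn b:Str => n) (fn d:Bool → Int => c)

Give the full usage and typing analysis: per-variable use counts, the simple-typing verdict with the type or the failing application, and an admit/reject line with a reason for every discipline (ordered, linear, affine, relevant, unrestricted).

use counts: c: 1×, e (λ-bound): 0×, n (λ-bound): 1×, b (λ-bound): 0×, d (λ-bound): 0×
uses in reading order: n, c
typing: ill-typed: an argument (Bool → Int) → Str mismatches the expected Bool
ordered: ✗ — a type mismatch blocks all five
linear: ✗ — the type mismatch rejects it
affine: ✗ — not simply typable
relevant: ✗ — fails simple typing
unrestricted: ✗ — a type mismatch blocks all five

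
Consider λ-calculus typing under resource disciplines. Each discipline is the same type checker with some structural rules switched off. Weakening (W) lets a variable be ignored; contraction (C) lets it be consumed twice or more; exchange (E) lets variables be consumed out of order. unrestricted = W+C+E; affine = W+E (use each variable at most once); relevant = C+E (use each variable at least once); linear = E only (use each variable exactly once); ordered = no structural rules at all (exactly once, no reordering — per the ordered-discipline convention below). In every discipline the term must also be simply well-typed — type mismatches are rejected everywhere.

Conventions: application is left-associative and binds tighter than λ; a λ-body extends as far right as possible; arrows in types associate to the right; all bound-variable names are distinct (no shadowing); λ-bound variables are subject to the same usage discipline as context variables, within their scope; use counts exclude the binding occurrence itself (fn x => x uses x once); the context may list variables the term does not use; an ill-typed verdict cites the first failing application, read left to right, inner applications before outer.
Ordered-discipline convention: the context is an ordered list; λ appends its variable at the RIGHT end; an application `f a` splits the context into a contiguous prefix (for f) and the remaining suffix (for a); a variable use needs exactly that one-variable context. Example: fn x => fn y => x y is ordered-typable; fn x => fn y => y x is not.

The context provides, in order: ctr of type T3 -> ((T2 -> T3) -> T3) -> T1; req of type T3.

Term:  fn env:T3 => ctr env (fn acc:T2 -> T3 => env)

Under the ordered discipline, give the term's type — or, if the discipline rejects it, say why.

not well-typed under ordered — repeated use of env ×2; req, acc never used (weakening)
use counts: ctr: 1×, req: 0×, env (λ-bound): 2×, acc (λ-bound): 0×
order of uses: ctr, env, env
typing: well-typed at T3 -> T1
summary: ordered ✗ | linear ✗ | affine ✗ | relevant ✗ | unrestricted ✓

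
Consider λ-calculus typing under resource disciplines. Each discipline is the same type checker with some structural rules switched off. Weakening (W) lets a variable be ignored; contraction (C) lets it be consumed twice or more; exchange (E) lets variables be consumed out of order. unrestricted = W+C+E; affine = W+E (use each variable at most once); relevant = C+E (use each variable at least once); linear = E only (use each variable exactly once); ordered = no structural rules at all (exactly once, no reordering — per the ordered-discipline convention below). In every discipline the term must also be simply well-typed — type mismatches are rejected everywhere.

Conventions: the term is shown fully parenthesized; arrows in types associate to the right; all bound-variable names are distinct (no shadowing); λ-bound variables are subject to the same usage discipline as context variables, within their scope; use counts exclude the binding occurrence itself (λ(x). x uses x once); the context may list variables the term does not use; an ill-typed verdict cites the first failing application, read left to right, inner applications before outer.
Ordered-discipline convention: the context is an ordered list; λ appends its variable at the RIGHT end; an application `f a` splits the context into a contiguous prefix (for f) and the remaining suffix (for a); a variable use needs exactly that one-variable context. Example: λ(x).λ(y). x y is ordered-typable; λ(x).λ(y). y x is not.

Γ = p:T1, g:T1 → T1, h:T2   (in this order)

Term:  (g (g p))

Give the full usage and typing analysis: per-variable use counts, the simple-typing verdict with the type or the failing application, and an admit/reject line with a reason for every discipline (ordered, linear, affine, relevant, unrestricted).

variable uses: p ×1, g ×2, h ×0
uses in reading order: g, g, p
typing: the term checks, with type T1
ordered ✗ (needs contraction — g ×2; unused: h — weakening required)
linear ✗ (needs contraction — g ×2; unused: h — weakening required)
affine ✗ (needs contraction — g ×2)
relevant ✗ (unused: h — weakening required)
unrestricted ✓ (type-checks (T1) and nothing is barred)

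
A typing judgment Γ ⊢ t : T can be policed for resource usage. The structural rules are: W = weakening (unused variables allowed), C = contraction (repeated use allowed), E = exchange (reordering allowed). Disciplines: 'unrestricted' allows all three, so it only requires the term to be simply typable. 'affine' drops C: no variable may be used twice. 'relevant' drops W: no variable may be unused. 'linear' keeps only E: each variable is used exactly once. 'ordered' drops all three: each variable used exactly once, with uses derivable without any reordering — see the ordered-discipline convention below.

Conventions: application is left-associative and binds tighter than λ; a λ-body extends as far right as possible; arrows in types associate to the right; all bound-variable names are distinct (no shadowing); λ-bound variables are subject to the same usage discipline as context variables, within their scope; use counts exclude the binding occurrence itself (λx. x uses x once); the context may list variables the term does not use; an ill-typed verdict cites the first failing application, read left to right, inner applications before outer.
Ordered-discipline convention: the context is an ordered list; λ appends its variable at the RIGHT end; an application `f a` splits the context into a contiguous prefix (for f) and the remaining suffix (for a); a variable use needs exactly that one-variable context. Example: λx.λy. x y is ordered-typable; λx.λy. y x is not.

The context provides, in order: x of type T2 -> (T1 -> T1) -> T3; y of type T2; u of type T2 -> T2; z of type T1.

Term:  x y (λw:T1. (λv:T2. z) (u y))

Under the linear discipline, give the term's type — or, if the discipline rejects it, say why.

not well-typed under linear — needs contraction — y ×2; w, v never used (weakening)
usage: x: 1×, y: 2×, u: 1×, z: 1×, w (λ-bound): 0×, v (λ-bound): 0×
left-to-right use order: x, y, z, u, y
typing: the term checks, with type T3
all disciplines: ordered ✗ · linear ✗ · affine ✗ · relevant ✗ · unrestricted ✓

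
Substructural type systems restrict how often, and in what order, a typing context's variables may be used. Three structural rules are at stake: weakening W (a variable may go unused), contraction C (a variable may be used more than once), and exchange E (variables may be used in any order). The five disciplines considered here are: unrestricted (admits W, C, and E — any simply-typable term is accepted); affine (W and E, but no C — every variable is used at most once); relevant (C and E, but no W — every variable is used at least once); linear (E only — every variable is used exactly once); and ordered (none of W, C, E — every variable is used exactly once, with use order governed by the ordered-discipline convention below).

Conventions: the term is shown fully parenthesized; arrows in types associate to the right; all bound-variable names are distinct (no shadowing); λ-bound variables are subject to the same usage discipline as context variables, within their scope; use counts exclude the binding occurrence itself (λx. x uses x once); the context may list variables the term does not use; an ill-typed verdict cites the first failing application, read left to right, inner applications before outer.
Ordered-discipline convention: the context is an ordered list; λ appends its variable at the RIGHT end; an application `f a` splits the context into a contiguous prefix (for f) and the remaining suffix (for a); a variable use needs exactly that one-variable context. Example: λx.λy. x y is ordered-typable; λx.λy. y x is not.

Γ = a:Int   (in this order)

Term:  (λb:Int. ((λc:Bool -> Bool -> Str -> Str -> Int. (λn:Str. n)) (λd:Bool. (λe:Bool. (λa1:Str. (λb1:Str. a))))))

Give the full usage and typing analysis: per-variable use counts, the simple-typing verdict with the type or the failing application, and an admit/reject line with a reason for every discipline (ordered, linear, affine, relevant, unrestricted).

usage: a ×1, b [bound] ×0, c [bound] ×0, n [bound] ×1, d [bound] ×0, e [bound] ×0, a1 [bound] ×0, b1 [bound] ×0
order of uses: n, a
typing: well-typed at Int -> Str -> Str
ordered: ✗ — unused: b, c, d, e, a1, b1 — weakening required
linear: ✗ — unused: b, c, d, e, a1, b1 — weakening required
affine: ✓ — a, b, c, n, d, e, a1, b1: no repeats, contraction unneeded
relevant: ✗ — unused: b, c, d, e, a1, b1 — weakening required
unrestricted: ✓ — typability at Int -> Str -> Str is all that's needed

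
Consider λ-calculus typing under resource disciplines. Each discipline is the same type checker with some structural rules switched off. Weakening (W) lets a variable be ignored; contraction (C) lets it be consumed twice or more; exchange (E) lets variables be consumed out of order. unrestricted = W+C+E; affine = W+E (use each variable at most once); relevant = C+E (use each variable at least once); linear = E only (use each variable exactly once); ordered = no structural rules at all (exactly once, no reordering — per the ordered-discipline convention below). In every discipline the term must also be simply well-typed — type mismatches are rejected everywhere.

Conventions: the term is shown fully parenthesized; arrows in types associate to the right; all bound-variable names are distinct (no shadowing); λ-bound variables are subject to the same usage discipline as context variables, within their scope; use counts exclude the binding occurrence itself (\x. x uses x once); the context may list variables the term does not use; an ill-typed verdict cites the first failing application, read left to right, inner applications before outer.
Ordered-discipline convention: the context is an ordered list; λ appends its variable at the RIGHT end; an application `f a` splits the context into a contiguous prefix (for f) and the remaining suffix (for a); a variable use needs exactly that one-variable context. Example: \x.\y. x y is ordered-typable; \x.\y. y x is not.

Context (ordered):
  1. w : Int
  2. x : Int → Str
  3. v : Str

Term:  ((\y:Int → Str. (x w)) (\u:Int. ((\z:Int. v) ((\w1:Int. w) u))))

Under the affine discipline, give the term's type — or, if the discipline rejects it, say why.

not well-typed under affine — uses contraction: w ×2
usage: w ×2, x ×1, v ×1, y (λ-bound) ×0, u (λ-bound) ×1, z (λ-bound) ×0, w1 (λ-bound) ×0
uses in reading order: x, w, v, w, u
typing: the term checks, with type Str
per-discipline verdicts: ordered ✗ | linear ✗ | affine ✗ | relevant ✗ | unrestricted ✓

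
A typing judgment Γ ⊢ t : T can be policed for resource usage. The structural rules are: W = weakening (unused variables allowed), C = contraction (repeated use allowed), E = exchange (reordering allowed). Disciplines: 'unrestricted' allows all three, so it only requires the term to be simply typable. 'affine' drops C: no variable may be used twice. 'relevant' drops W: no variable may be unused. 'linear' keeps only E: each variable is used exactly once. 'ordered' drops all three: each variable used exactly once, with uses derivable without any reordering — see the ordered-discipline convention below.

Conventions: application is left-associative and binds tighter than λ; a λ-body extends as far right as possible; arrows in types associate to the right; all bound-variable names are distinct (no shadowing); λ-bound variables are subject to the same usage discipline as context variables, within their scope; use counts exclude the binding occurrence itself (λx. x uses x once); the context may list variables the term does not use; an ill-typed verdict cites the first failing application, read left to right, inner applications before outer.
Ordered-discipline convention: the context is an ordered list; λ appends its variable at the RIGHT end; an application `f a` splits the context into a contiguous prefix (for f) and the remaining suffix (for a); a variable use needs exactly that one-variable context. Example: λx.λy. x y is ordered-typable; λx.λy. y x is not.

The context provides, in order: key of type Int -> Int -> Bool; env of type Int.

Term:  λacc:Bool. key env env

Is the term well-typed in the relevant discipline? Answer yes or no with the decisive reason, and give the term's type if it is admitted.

no — unused: acc — weakening required
use counts: key: 1; env: 2; acc (bound): 0
left-to-right use order: key, env, env
typing: ✓ — Bool -> Bool
per-discipline verdicts: ordered ✗ | linear ✗ | affine ✗ | relevant ✗ | unrestricted ✓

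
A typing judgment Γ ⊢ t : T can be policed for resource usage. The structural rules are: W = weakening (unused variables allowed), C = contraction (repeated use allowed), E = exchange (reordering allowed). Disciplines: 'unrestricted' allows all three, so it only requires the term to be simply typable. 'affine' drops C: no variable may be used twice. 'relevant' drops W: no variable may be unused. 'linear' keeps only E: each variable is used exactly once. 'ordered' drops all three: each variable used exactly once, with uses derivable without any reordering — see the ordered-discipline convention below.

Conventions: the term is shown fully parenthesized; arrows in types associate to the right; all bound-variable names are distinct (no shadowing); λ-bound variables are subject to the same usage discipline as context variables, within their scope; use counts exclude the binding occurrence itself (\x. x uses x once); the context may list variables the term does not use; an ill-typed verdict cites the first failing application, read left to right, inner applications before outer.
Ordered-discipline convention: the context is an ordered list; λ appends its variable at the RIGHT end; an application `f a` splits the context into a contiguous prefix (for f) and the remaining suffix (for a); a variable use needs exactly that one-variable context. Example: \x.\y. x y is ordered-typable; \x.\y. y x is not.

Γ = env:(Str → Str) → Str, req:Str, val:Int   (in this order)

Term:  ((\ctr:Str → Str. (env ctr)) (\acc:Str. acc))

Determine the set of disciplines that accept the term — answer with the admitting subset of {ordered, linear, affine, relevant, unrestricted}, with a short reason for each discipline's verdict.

accepted by: affine, unrestricted
use counts: env ×1, req ×0, val ×0, ctr [bound] ×1, acc [bound] ×1
uses in reading order: env, ctr, acc
typing: the term checks, with type Str
ordered: ✗ — req, val never used (weakening)
linear: ✗ — req, val never used (weakening)
affine: ✓ — env, req, val, ctr, acc: no repeats, contraction unneeded
relevant: ✗ — req, val never used (weakening)
unrestricted: ✓ — well-typed at Str; no restrictions here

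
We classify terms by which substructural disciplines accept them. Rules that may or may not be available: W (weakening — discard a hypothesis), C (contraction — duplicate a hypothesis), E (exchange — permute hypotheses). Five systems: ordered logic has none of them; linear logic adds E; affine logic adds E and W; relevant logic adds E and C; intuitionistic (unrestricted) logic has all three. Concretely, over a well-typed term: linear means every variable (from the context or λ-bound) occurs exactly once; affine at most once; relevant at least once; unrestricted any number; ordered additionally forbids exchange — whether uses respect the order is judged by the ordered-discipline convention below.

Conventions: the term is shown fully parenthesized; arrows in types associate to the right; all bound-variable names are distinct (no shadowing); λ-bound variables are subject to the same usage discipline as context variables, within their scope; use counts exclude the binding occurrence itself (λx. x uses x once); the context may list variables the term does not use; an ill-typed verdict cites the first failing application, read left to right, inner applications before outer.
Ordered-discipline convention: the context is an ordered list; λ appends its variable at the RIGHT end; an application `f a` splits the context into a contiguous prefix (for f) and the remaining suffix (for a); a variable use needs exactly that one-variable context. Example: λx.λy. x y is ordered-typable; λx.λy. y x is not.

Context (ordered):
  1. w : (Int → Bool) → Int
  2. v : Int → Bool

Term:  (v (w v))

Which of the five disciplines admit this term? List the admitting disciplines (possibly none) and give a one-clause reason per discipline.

accepted by: relevant, unrestricted
use counts: w ×1; v ×2
left-to-right use order: v, w, v
typing: the term checks, with type Bool
ordered: ✗ — v ×2 used more than once (contraction)
linear: ✗ — v ×2 used more than once (contraction)
affine: ✗ — v ×2 used more than once (contraction)
relevant: ✓ — at least one use each (w, v)
unrestricted: ✓ — simply typable at Bool; W, C, E all held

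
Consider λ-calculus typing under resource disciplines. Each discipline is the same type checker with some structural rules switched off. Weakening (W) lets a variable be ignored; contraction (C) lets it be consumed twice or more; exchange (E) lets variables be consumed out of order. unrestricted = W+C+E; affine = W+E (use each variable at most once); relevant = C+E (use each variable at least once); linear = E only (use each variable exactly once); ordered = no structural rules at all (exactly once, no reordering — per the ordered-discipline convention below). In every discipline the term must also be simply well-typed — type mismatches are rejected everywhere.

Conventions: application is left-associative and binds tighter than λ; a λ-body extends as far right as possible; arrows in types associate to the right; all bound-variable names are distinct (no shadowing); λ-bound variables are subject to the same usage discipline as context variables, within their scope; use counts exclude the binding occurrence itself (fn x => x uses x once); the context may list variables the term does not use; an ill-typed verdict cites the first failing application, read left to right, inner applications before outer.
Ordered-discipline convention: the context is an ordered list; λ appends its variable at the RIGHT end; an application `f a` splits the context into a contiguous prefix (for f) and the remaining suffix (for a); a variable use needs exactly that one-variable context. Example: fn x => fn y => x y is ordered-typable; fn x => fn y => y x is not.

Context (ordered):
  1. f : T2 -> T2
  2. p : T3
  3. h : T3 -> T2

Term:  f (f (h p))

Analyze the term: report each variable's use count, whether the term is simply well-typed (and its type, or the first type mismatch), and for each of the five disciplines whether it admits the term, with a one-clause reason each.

use counts: f=2; p=1; h=1
left-to-right use order: f, f, h, p
typing: the term checks, with type T2
ordered: ✗, f ×2 used more than once (contraction)
linear: ✗, f ×2 used more than once (contraction)
affine: ✗, f ×2 used more than once (contraction)
relevant: ✓, every one of f, p, h appears
unrestricted: ✓, well-typed at T2; no restrictions here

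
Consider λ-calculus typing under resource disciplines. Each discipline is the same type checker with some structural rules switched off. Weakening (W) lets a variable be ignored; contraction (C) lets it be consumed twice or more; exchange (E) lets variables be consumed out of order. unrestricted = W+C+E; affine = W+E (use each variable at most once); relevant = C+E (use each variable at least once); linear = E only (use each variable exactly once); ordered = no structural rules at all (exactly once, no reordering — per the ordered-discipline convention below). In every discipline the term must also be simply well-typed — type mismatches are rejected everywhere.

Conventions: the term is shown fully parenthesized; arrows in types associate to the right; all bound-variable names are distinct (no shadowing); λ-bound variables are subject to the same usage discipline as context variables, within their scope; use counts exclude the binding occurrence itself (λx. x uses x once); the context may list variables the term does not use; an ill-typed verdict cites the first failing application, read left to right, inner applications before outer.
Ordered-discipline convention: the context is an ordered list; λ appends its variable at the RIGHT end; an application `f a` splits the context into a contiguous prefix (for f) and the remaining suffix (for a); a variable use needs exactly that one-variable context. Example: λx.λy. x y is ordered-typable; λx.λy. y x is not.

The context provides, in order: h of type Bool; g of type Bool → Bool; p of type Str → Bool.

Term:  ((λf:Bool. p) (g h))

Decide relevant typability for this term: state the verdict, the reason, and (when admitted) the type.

no — f never used (weakening)
usage: h: 1; g: 1; p: 1; f [bound]: 0
left-to-right use order: p, g, h
typing: the term checks, with type Str → Bool
summary: ordered ✗, linear ✗, affine ✓, relevant ✗, unrestricted ✓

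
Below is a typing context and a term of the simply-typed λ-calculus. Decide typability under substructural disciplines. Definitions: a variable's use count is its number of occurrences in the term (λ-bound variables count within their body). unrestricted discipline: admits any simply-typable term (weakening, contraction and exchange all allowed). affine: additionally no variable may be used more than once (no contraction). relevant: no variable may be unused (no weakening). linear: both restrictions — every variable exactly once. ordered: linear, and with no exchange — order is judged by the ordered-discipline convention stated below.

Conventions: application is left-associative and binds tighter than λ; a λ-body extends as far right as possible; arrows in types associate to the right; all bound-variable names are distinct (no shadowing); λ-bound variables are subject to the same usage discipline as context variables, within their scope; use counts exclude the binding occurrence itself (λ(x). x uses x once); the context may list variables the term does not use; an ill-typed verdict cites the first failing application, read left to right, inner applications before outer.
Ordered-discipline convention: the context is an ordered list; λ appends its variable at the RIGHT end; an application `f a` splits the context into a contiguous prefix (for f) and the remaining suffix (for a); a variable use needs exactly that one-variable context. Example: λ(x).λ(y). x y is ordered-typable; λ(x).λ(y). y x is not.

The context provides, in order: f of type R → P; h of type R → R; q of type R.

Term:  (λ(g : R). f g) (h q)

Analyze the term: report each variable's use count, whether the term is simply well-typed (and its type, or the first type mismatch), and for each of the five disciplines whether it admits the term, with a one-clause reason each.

use counts: f ×1; h ×1; q ×1; g (bound) ×1
order of uses: f, g, h, q
typing: well-typed — term : P
ordered ✓ (single-use (f, h, q, g), ordered derivation ok)
linear ✓ (exactly-once usage across f, h, q, g)
affine ✓ (at most one use each (f, h, q, g))
relevant ✓ (at least one use each (f, h, q, g))
unrestricted ✓ (typability at P is all that's needed)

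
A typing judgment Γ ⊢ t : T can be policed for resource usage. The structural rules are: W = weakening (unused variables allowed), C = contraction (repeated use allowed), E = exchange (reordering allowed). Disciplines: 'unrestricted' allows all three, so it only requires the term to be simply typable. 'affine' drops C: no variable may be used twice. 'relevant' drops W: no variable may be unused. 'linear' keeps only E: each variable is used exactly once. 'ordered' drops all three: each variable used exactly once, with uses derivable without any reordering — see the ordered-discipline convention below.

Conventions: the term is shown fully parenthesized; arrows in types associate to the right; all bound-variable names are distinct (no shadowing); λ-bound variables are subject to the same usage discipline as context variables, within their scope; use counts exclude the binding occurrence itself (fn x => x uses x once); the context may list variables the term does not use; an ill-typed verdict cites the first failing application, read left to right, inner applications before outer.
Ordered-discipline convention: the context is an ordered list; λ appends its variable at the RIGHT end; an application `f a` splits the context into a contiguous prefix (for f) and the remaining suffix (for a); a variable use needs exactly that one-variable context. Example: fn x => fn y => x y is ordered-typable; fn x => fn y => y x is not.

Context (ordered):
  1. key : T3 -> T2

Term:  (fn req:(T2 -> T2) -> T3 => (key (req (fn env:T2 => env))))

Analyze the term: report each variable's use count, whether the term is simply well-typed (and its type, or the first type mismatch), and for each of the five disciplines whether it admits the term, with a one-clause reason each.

use counts: key: 1; req (bound): 1; env (bound): 1
use order (left to right): key, req, env
typing: well-typed at ((T2 -> T2) -> T3) -> T2
ordered: ✓ — key, req, env: once each, no exchange needed
linear: ✓ — each of key, req, env used exactly once
affine: ✓ — none of key, req, env used more than once
relevant: ✓ — every one of key, req, env appears
unrestricted: ✓ — typability at ((T2 -> T2) -> T3) -> T2 is all that's needed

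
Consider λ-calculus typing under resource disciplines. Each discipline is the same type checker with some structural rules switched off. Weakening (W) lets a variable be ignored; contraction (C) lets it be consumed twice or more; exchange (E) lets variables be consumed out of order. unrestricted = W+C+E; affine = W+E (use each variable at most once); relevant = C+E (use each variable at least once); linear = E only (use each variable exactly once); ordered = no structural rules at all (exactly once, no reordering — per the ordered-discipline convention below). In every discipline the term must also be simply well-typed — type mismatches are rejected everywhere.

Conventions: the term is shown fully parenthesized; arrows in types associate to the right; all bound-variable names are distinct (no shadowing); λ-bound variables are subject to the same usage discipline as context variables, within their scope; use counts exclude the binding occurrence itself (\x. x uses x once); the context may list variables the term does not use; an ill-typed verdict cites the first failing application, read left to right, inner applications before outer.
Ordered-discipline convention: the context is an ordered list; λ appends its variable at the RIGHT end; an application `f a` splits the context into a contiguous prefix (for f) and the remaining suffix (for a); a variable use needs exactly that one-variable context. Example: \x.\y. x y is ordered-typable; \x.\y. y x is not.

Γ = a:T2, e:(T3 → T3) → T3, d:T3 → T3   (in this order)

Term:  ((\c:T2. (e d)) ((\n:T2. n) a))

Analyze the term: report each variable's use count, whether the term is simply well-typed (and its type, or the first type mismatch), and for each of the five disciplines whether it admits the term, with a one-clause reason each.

usage: a: 1; e: 1; d: 1; c (λ-bound): 0; n (λ-bound): 1
uses in reading order: e, d, n, a
typing: well-typed — term : T3
ordered: ✗, unused: c — weakening required
linear: ✗, unused: c — weakening required
affine: ✓, at most one use each (a, e, d, c, n)
relevant: ✗, unused: c — weakening required
unrestricted: ✓, simply typable at T3; W, C, E all held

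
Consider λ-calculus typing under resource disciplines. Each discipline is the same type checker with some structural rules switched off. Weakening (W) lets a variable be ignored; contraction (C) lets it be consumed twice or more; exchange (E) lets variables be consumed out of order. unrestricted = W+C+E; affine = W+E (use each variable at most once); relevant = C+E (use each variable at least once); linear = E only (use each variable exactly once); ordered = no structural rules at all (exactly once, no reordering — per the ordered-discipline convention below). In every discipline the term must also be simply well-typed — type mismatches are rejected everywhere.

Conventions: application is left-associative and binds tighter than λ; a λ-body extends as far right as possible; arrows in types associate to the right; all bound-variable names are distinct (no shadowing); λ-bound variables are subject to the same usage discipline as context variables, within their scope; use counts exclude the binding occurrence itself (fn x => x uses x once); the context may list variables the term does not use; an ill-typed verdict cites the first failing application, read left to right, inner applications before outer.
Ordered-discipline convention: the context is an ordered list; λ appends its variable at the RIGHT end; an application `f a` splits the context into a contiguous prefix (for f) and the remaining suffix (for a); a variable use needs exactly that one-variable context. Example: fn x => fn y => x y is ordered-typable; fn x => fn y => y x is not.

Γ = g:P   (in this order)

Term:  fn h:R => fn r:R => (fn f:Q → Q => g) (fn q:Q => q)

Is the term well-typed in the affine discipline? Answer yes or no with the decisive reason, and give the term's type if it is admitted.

yes — g, h, r, f, q: no repeats, contraction unneeded; term : R → R → P
variable uses: g: 1×, h (bound): 0×, r (bound): 0×, f (bound): 0×, q (bound): 1×
order of uses: g, q
typing: the term checks, with type R → R → P
summary: ordered ✗ · linear ✗ · affine ✓ · relevant ✗ · unrestricted ✓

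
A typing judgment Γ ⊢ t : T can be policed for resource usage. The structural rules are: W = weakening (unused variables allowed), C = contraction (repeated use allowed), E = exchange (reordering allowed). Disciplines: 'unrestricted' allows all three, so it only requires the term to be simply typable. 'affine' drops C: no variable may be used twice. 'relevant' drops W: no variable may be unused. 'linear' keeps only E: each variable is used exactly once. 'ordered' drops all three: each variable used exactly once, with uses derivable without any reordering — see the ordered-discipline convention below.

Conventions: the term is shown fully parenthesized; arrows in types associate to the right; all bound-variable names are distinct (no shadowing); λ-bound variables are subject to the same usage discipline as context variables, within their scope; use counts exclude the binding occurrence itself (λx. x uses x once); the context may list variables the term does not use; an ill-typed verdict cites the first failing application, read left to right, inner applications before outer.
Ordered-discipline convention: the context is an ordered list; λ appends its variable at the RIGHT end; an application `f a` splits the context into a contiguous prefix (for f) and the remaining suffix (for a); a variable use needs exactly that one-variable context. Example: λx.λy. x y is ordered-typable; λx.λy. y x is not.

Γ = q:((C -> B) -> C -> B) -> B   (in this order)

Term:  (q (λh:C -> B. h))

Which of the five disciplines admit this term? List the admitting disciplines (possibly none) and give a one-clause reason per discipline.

admitted in: ordered, linear, affine, relevant, unrestricted
usage: q ×1, h [bound] ×1
order of uses: q, h
typing: well-typed at B
ordered: ✓ — q, h once each; derivable with no W/C/E
linear: ✓ — single use per variable (q, h)
affine: ✓ — no duplicate uses among q, h
relevant: ✓ — at least one use each (q, h)
unrestricted: ✓ — typability at B is all that's needed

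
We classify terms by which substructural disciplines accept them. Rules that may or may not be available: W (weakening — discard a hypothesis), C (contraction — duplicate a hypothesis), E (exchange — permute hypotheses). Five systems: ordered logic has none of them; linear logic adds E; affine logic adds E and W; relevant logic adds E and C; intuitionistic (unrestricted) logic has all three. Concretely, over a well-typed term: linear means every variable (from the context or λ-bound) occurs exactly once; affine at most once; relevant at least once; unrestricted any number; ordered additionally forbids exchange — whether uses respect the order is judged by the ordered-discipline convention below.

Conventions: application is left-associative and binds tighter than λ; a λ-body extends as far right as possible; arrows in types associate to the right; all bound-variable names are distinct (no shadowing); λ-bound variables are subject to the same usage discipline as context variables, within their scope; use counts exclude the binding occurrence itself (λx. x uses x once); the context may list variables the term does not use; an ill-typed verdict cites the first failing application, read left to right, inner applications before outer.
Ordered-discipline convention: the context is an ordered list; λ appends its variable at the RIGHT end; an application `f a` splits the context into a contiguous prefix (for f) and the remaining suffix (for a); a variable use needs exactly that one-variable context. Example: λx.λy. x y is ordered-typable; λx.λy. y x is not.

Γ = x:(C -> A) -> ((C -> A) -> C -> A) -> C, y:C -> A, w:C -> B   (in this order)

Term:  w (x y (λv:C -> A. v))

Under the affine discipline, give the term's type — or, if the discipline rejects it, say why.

term : B
use counts: x ×1, y ×1, w ×1, v (λ-bound) ×1
uses in reading order: w, x, y, v
typing: well-typed at B
per-discipline verdicts: ordered ✗; linear ✓; affine ✓; relevant ✓; unrestricted ✓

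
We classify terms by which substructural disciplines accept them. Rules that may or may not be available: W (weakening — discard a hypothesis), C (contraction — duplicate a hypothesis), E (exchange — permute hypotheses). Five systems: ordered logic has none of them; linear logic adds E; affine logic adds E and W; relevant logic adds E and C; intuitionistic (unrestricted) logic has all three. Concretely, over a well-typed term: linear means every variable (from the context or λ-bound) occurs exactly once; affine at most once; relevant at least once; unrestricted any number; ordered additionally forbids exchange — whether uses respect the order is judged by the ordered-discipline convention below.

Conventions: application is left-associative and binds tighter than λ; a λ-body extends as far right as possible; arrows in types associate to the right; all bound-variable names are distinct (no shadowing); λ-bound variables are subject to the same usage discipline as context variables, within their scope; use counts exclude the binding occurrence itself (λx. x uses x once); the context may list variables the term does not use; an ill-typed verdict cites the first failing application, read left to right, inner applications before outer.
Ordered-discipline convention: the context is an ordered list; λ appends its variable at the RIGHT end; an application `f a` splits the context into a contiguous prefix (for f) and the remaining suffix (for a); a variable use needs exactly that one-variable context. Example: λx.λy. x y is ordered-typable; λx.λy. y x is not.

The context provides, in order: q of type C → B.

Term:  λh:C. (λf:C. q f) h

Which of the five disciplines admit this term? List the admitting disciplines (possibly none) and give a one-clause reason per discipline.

admitted in: ordered, linear, affine, relevant, unrestricted
counts: q: 1, h [bound]: 1, f [bound]: 1
use order (left to right): q, f, h
typing: well-typed — term : C → B
ordered ✓ (one use each (q, h, f); ordered split holds)
linear ✓ (single use per variable (q, h, f))
affine ✓ (none of q, h, f used more than once)
relevant ✓ (at least one use each (q, h, f))
unrestricted ✓ (well-typed at C → B; no restrictions here)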